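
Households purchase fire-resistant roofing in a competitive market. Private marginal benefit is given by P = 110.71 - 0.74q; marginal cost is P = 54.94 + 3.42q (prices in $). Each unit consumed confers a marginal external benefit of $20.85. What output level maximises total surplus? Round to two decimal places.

q* = 18.42

Social marginal benefit = demand + MEB = 131.56 - 0.74q.
Set SMB = MC: 131.56 - 0.74q = 54.94 + 3.42q → q* = 18.4183.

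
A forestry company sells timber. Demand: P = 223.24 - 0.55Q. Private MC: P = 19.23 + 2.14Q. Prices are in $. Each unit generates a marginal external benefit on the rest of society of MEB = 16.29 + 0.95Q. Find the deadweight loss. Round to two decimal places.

Market equilibrium (private): 19.23 + 2.14Q = 223.24 - 0.55Q → Q_m = 75.8401.
Social marginal cost = private MC − MEB = 2.94 + 1.19Q.
Set SMC = demand: 2.94 + 1.19Q = 223.24 - 0.55Q → Q* = 126.6092.
Height of the DWL triangle at Q_m is demand(Q_m) − SMC(Q_m) = MEB(Q_m) = 88.3381.
DWL = ½ × 50.7691 × 88.3381 = 2242.4229.

DWL = $2242.42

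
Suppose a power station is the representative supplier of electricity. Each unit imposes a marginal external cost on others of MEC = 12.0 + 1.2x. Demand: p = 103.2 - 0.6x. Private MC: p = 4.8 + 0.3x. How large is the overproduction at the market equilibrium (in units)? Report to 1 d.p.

68.2 units

Market equilibrium (private): 4.8 + 0.3x = 103.2 - 0.6x → x_m = 109.3333.
Social marginal cost = private MC + MEC = 16.8 + 1.5x.
Set SMC = demand: 16.8 + 1.5x = 103.2 - 0.6x → x* = 41.1429.
Gap = |109.3333 − 41.1429| = 68.1904.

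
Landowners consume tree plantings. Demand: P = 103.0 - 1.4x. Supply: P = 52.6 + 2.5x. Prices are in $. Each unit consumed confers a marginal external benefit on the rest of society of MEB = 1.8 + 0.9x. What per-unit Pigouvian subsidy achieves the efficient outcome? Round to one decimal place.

subsidy = $17.5 per unit

Social marginal benefit = demand + MEB = 104.8 - 0.5x.
Set SMB = MC: 104.8 - 0.5x = 52.6 + 2.5x → x* = 17.4000.
The Pigouvian subsidy equals MEB at x*: 1.8 + 0.9×17.4000 = 17.4600.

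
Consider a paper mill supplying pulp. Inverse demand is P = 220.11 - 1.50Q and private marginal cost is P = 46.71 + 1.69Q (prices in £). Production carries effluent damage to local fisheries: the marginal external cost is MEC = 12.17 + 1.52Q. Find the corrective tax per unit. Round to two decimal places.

tax = £64.20 per unit

Social marginal cost = private MC + MEC = 58.88 + 3.21Q.
Set SMC = demand: 58.88 + 3.21Q = 220.11 - 1.50Q → Q* = 34.2314.
The Pigouvian tax equals MEC at Q*: 12.17 + 1.52×34.2314 = 64.2017.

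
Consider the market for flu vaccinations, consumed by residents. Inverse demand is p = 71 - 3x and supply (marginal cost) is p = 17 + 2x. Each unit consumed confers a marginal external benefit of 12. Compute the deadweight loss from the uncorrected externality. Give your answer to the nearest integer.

DWL = 14

Market equilibrium (private): 17 + 2x = 71 - 3x → x_m = 10.8000.
Social marginal benefit = demand + MEB = 83 - 3x.
Set SMB = MC: 83 - 3x = 17 + 2x → x* = 13.2000.
The welfare-loss triangle has base |x_m − x*| and height MEB(x_m) (the vertical gap between SMB and MC is zero at x* and MEB at x_m).
DWL = ½ × 2.4000 × 12.0000 = 14.4000.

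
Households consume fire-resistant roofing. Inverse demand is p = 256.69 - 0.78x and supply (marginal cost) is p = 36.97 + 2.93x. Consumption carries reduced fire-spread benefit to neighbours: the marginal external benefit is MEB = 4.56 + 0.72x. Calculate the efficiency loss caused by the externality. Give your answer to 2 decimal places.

DWL = 372.57

Market equilibrium (private): 36.97 + 2.93x = 256.69 - 0.78x → x_m = 59.2237.
Social marginal benefit = demand + MEB = 261.25 - 0.06x.
Set SMB = MC: 261.25 - 0.06x = 36.97 + 2.93x → x* = 75.0100.
The welfare-loss triangle has base |x_m − x*| and height MEB(x_m) (the vertical gap between SMB and MC is zero at x* and MEB at x_m).
DWL = ½ × 15.7863 × 47.2011 = 372.5654.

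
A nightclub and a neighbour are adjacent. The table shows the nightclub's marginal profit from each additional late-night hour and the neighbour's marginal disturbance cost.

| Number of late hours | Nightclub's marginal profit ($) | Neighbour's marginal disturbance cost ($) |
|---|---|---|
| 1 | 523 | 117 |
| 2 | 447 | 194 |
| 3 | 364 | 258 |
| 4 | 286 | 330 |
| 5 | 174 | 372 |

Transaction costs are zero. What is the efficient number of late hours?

3

Bargaining reaches the level where marginal profit last exceeds marginal disturbance cost.
That holds through level 3 (364 ≥ 258) but not at 4 (286 < 330).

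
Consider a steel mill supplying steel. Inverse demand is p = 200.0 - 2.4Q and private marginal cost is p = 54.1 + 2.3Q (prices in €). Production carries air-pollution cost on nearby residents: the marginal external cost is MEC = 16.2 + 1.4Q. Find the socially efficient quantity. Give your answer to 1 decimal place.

Social marginal cost = private MC + MEC = 70.3 + 3.7Q.
Set SMC = demand: 70.3 + 3.7Q = 200.0 - 2.4Q → Q* = 21.2623.

Q* = 21.3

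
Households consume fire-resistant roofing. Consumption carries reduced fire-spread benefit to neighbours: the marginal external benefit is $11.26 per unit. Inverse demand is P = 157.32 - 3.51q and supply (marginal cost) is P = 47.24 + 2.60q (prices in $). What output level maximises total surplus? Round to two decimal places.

q* = 19.86

Social marginal benefit = demand + MEB = 168.58 - 3.51q.
Set SMB = MC: 168.58 - 3.51q = 47.24 + 2.60q → q* = 19.8592.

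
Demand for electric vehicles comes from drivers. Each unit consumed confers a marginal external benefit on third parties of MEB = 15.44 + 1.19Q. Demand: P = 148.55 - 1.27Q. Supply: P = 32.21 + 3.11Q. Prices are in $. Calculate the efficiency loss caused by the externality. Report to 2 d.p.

Market equilibrium (private): 32.21 + 3.11Q = 148.55 - 1.27Q → Q_m = 26.5616.
Social marginal benefit = demand + MEB = 163.99 - 0.08Q.
Set SMB = MC: 163.99 - 0.08Q = 32.21 + 3.11Q → Q* = 41.3103.
Height of the DWL triangle at Q_m is SMB(Q_m) − MC(Q_m) = MEB(Q_m) = 47.0484.
DWL = ½ × 14.7487 × 47.0484 = 346.9514.

DWL = $346.95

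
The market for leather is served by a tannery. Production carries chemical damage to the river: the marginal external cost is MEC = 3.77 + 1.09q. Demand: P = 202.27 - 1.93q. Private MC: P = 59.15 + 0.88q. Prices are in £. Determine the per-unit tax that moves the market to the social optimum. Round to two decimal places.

tax = £42.72 per unit

Social marginal cost = private MC + MEC = 62.92 + 1.97q.
Set SMC = demand: 62.92 + 1.97q = 202.27 - 1.93q → q* = 35.7308.
The Pigouvian tax equals MEC at q*: 3.77 + 1.09×35.7308 = 42.7166.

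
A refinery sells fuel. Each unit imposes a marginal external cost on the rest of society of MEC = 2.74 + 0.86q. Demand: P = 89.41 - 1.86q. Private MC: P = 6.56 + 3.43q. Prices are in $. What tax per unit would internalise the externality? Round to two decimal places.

tax = $13.94 per unit

Social marginal cost = private MC + MEC = 9.30 + 4.29q.
Set SMC = demand: 9.30 + 4.29q = 89.41 - 1.86q → q* = 13.0260.
The Pigouvian tax equals MEC at q*: 2.74 + 0.86×13.0260 = 13.9424.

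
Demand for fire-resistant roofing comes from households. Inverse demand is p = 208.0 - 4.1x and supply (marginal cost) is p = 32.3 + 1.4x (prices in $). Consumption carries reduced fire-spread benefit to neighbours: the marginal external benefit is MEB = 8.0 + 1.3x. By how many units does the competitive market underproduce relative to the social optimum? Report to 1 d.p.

Market equilibrium (private): 32.3 + 1.4x = 208.0 - 4.1x → x_m = 31.9455.
Social marginal benefit = demand + MEB = 216.0 - 2.8x.
Set SMB = MC: 216.0 - 2.8x = 32.3 + 1.4x → x* = 43.7381.
Gap = |31.9455 − 43.7381| = 11.7926.

11.8 units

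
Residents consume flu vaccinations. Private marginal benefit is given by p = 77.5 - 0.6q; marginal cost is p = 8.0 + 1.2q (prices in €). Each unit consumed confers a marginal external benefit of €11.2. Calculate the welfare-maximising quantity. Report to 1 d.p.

q* = 44.8

Social marginal benefit = demand + MEB = 88.7 - 0.6q.
Set SMB = MC: 88.7 - 0.6q = 8.0 + 1.2q → q* = 44.8333.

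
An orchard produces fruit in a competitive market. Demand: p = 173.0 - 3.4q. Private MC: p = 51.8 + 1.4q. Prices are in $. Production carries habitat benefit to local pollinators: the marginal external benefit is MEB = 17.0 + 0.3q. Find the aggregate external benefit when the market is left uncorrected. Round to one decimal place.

$524.9

Market equilibrium (private): 51.8 + 1.4q = 173.0 - 3.4q → q_m = 25.2500.
Total external benefit = ∫₀^{q_m} (17.0 + 0.3q) dq = 17.0×25.2500 + ½×0.3×25.2500² = 524.8844.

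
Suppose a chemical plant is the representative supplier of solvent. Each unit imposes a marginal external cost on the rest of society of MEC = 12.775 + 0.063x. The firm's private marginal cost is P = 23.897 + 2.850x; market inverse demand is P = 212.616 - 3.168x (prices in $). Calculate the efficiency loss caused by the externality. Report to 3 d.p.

DWL = $17.890

Market equilibrium (private): 23.897 + 2.850x = 212.616 - 3.168x → x_m = 31.3591.
Social marginal cost = private MC + MEC = 36.672 + 2.913x.
Set SMC = demand: 36.672 + 2.913x = 212.616 - 3.168x → x* = 28.9334.
The loss is the area between SMC and demand from x* to x_m; with linear curves that's a triangle of height MEC(x_m).
DWL = ½ × 2.4257 × 14.7506 = 17.8903.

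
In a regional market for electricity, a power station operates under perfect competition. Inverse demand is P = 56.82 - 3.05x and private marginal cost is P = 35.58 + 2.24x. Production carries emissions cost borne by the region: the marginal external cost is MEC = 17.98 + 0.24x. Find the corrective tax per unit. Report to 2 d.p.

tax = 18.12 per unit

Social marginal cost = private MC + MEC = 53.56 + 2.48x.
Set SMC = demand: 53.56 + 2.48x = 56.82 - 3.05x → x* = 0.5895.
The Pigouvian tax equals MEC at x*: 17.98 + 0.24×0.5895 = 18.1215.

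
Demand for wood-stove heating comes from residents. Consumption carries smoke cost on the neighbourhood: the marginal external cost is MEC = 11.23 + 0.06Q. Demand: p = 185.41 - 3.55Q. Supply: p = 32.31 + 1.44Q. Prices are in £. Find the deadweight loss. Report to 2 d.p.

Market equilibrium (private): 32.31 + 1.44Q = 185.41 - 3.55Q → Q_m = 30.6814.
Social marginal benefit = demand − MEC = 174.18 - 3.61Q.
Set SMB = MC: 174.18 - 3.61Q = 32.31 + 1.44Q → Q* = 28.0931.
Height of the DWL triangle at Q_m is MC(Q_m) − SMB(Q_m) = MEC(Q_m) = 13.0709.
DWL = ½ × 2.5883 × 13.0709 = 16.9157.

DWL = £16.92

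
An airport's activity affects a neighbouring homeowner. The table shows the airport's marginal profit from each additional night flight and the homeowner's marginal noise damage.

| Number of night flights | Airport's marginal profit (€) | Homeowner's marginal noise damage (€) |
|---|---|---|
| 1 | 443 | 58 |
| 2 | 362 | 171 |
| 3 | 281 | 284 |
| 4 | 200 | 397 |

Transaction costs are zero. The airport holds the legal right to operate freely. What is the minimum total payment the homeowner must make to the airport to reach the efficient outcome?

Left alone the airport would choose level 4 (marginal profit stays positive).
Efficient level: k* = 2 (marginal profit ≥ marginal noise damage through 2).
The homeowner must at least cover the airport's forgone profit from cutting 4→2: 281 + 200 = 481.

€481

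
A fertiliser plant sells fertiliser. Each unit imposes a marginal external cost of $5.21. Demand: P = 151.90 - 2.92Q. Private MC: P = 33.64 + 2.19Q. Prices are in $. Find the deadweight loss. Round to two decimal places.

DWL = $2.66

Market equilibrium (private): 33.64 + 2.19Q = 151.90 - 2.92Q → Q_m = 23.1429.
Social marginal cost = private MC + MEC = 38.85 + 2.19Q.
Set SMC = demand: 38.85 + 2.19Q = 151.90 - 2.92Q → Q* = 22.1233.
The loss is the area between SMC and demand from Q* to Q_m; with linear curves that's a triangle of height MEC(Q_m).
DWL = ½ × 1.0196 × 5.2100 = 2.6561.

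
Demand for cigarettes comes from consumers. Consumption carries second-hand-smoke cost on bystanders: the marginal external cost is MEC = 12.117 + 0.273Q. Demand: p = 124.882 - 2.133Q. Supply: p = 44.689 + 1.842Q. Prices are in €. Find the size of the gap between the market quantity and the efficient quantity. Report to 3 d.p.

Market equilibrium (private): 44.689 + 1.842Q = 124.882 - 2.133Q → Q_m = 20.1743.
Social marginal benefit = demand − MEC = 112.765 - 2.406Q.
Set SMB = MC: 112.765 - 2.406Q = 44.689 + 1.842Q → Q* = 16.0254.
Gap = |20.1743 − 16.0254| = 4.1489.

4.149 units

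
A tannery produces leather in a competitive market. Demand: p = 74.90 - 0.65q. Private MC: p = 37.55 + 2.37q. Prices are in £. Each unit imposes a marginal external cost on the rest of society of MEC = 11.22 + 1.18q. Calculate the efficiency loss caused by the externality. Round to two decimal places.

DWL = £79.33

Market equilibrium (private): 37.55 + 2.37q = 74.90 - 0.65q → q_m = 12.3675.
Social marginal cost = private MC + MEC = 48.77 + 3.55q.
Set SMC = demand: 48.77 + 3.55q = 74.90 - 0.65q → q* = 6.2214.
Height of the DWL triangle at q_m is SMC(q_m) − demand(q_m) = MEC(q_m) = 25.8137.
DWL = ½ × 6.1461 × 25.8137 = 79.3268.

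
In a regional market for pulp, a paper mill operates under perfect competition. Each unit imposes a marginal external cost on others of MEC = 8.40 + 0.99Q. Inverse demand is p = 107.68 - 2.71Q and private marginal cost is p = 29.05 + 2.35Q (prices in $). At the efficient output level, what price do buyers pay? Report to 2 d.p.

P = $76.22

Social marginal cost = private MC + MEC = 37.45 + 3.34Q.
Set SMC = demand: 37.45 + 3.34Q = 107.68 - 2.71Q → Q* = 11.6083.
Consumer price on the demand curve at Q*: 107.68 − 2.71×11.6083 = 76.2215.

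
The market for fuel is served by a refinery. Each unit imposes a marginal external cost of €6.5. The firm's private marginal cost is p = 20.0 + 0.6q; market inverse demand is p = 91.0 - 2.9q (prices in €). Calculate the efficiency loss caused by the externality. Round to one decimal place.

DWL = €6.0

Market equilibrium (private): 20.0 + 0.6q = 91.0 - 2.9q → q_m = 20.2857.
Social marginal cost = private MC + MEC = 26.5 + 0.6q.
Set SMC = demand: 26.5 + 0.6q = 91.0 - 2.9q → q* = 18.4286.
Height of the DWL triangle at q_m is SMC(q_m) − demand(q_m) = MEC(q_m) = 6.5000.
DWL = ½ × 1.8571 × 6.5000 = 6.0356.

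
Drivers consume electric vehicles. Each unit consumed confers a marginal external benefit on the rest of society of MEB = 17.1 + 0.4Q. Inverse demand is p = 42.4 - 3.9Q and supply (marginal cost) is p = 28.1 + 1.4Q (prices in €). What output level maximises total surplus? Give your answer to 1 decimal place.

Social marginal benefit = demand + MEB = 59.5 - 3.5Q.
Set SMB = MC: 59.5 - 3.5Q = 28.1 + 1.4Q → Q* = 6.4082.

Q* = 6.4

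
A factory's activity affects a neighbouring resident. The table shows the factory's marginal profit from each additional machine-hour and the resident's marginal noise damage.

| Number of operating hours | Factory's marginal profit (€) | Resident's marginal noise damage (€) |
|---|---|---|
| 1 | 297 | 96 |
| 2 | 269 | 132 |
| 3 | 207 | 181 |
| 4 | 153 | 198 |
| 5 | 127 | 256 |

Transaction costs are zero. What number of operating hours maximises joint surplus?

Bargaining reaches the level where marginal profit last exceeds marginal noise damage.
That holds through level 3 (207 ≥ 181) but not at 4 (153 < 198).

3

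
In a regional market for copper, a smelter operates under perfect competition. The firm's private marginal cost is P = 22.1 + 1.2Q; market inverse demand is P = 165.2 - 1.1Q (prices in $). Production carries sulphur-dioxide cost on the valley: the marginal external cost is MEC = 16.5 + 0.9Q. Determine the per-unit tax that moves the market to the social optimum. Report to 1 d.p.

Social marginal cost = private MC + MEC = 38.6 + 2.1Q.
Set SMC = demand: 38.6 + 2.1Q = 165.2 - 1.1Q → Q* = 39.5625.
The Pigouvian tax equals MEC at Q*: 16.5 + 0.9×39.5625 = 52.1063.

tax = $52.1 per unit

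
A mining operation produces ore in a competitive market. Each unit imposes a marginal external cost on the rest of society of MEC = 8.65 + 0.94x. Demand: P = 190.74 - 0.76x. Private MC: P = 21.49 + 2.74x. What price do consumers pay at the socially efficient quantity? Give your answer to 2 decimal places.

Social marginal cost = private MC + MEC = 30.14 + 3.68x.
Set SMC = demand: 30.14 + 3.68x = 190.74 - 0.76x → x* = 36.1712.
Consumer price on the demand curve at x*: 190.74 − 0.76×36.1712 = 163.2499.

P = 163.25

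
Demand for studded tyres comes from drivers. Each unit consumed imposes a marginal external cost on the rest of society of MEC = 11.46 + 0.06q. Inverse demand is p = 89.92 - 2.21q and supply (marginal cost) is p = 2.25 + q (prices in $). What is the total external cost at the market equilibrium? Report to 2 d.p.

Market equilibrium (private): 2.25 + q = 89.92 - 2.21q → q_m = 27.3115.
Total external cost = ∫₀^{q_m} (11.46 + 0.06q) dq = 11.46×27.3115 + ½×0.06×27.3115² = 335.3673.

$335.37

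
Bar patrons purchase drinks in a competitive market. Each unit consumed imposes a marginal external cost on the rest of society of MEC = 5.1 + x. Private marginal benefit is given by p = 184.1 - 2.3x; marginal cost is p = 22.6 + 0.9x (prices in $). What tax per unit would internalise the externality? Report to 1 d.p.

Social marginal benefit = demand − MEC = 179.0 - 3.3x.
Set SMB = MC: 179.0 - 3.3x = 22.6 + 0.9x → x* = 37.2381.
The Pigouvian tax equals MEC at x*: 5.1 + 1.0×37.2381 = 42.3381.

tax = $42.3 per unit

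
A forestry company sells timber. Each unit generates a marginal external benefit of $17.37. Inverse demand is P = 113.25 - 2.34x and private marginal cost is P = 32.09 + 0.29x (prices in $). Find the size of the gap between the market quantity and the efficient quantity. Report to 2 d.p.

6.60 units

Market equilibrium (private): 32.09 + 0.29x = 113.25 - 2.34x → x_m = 30.8593.
Social marginal cost = private MC − MEB = 14.72 + 0.29x.
Set SMC = demand: 14.72 + 0.29x = 113.25 - 2.34x → x* = 37.4639.
Gap = |30.8593 − 37.4639| = 6.6046.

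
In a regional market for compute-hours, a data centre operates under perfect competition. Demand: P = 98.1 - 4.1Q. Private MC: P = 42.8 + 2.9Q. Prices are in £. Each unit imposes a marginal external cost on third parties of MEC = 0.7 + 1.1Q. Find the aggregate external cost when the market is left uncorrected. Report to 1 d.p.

£39.9

Market equilibrium (private): 42.8 + 2.9Q = 98.1 - 4.1Q → Q_m = 7.9000.
Total external cost = ∫₀^{Q_m} (0.7 + 1.1Q) dQ = 0.7×7.9000 + ½×1.1×7.9000² = 39.8555.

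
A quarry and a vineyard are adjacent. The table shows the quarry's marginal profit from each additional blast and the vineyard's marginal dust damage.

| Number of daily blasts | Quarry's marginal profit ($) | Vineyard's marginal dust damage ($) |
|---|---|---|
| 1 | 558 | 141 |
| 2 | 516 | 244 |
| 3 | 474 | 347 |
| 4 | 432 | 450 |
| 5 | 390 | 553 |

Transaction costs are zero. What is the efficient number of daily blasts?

3

Bargaining reaches the level where marginal profit last exceeds marginal dust damage.
That holds through level 3 (474 ≥ 347) but not at 4 (432 < 450).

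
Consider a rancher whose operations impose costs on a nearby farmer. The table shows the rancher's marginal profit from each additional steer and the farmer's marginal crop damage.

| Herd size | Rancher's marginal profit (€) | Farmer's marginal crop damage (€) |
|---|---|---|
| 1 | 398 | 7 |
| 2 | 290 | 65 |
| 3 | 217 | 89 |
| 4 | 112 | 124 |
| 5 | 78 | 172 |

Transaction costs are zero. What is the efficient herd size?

3

Bargaining reaches the level where marginal profit last exceeds marginal crop damage.
That holds through level 3 (217 ≥ 89) but not at 4 (112 < 124).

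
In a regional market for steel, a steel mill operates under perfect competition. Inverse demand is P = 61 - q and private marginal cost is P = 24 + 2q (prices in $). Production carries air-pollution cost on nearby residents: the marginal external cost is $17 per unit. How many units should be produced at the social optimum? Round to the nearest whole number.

Social marginal cost = private MC + MEC = 41 + 2q.
Set SMC = demand: 41 + 2q = 61 - q → q* = 6.6667.

q* = 7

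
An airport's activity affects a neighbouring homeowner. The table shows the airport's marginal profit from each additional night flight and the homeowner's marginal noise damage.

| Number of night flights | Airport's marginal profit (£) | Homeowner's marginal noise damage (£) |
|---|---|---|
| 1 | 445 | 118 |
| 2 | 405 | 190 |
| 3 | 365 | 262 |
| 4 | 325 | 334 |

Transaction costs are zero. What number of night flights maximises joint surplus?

Bargaining reaches the level where marginal profit last exceeds marginal noise damage.
That holds through level 3 (365 ≥ 262) but not at 4 (325 < 334).

3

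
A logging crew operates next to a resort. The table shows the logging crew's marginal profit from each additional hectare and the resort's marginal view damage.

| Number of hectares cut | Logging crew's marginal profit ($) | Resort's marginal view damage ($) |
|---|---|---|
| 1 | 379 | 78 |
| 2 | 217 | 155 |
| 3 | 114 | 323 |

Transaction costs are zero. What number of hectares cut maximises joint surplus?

2

Bargaining reaches the level where marginal profit last exceeds marginal view damage.
That holds through level 2 (217 ≥ 155) but not at 3 (114 < 323).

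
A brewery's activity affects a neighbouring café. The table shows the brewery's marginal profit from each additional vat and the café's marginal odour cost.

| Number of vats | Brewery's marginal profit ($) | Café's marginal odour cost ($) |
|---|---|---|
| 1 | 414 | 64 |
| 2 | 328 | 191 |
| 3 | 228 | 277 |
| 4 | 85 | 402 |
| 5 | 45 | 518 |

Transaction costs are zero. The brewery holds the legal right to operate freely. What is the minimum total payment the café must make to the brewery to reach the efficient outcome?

$358

Left alone the brewery would choose level 5 (marginal profit stays positive).
Efficient level: k* = 2 (marginal profit ≥ marginal odour cost through 2).
The café must at least cover the brewery's forgone profit from cutting 5→2: 228 + 85 + 45 = 358.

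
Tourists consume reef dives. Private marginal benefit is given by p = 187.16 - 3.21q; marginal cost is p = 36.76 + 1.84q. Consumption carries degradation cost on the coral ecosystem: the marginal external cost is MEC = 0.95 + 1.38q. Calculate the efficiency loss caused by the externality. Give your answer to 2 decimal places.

Market equilibrium (private): 36.76 + 1.84q = 187.16 - 3.21q → q_m = 29.7822.
Social marginal benefit = demand − MEC = 186.21 - 4.59q.
Set SMB = MC: 186.21 - 4.59q = 36.76 + 1.84q → q* = 23.2426.
Between q* and q_m the wedge MC − SMB runs linearly from 0 to MEC(q_m), so the loss is a triangle.
DWL = ½ × 6.5396 × 42.0494 = 137.4931.

DWL = 137.49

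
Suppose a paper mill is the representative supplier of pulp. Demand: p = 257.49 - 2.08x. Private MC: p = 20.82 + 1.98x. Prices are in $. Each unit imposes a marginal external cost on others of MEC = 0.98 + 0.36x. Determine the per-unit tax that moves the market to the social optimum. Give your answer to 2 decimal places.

Social marginal cost = private MC + MEC = 21.80 + 2.34x.
Set SMC = demand: 21.80 + 2.34x = 257.49 - 2.08x → x* = 53.3235.
The Pigouvian tax equals MEC at x*: 0.98 + 0.36×53.3235 = 20.1765.

tax = $20.18 per unit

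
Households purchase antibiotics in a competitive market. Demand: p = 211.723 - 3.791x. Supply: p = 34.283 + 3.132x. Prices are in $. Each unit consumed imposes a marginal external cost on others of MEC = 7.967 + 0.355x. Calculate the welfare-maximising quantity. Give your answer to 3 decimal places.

Social marginal benefit = demand − MEC = 203.756 - 4.146x.
Set SMB = MC: 203.756 - 4.146x = 34.283 + 3.132x → x* = 23.2857.

x* = 23.286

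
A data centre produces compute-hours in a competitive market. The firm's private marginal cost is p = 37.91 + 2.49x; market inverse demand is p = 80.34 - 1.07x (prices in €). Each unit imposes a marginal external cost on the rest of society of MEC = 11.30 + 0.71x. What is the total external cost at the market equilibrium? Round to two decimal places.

Market equilibrium (private): 37.91 + 2.49x = 80.34 - 1.07x → x_m = 11.9185.
Total external cost = ∫₀^{x_m} (11.30 + 0.71x) dx = 11.30×11.9185 + ½×0.71×11.9185² = 185.1070.

€185.11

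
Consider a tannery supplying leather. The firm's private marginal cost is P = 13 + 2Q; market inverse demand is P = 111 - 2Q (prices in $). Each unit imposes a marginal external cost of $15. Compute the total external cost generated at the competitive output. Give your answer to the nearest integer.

$368

Market equilibrium (private): 13 + 2Q = 111 - 2Q → Q_m = 24.5000.
Total external cost = MEC × Q_m = 15 × 24.5000 = 367.5000.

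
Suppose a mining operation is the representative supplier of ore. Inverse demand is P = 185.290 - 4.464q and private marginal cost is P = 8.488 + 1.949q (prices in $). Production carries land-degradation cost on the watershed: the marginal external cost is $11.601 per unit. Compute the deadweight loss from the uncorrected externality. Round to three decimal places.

Market equilibrium (private): 8.488 + 1.949q = 185.290 - 4.464q → q_m = 27.5693.
Social marginal cost = private MC + MEC = 20.089 + 1.949q.
Set SMC = demand: 20.089 + 1.949q = 185.290 - 4.464q → q* = 25.7603.
Between q* and q_m the wedge SMC − demand runs linearly from 0 to MEC(q_m), so the loss is a triangle.
DWL = ½ × 1.8090 × 11.6010 = 10.4931.

DWL = $10.493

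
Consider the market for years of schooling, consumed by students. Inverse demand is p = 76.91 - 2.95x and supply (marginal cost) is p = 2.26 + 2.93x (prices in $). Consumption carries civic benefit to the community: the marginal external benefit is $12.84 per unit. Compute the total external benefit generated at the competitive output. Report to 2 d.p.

$163.01

Market equilibrium (private): 2.26 + 2.93x = 76.91 - 2.95x → x_m = 12.6956.
Total external benefit = MEB × x_m = 12.84 × 12.6956 = 163.0115.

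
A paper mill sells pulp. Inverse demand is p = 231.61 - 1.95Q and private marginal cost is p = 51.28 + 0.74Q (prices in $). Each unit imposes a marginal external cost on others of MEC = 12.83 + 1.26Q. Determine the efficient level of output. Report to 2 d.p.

Q* = 42.41

Social marginal cost = private MC + MEC = 64.11 + 2.00Q.
Set SMC = demand: 64.11 + 2.00Q = 231.61 - 1.95Q → Q* = 42.4051.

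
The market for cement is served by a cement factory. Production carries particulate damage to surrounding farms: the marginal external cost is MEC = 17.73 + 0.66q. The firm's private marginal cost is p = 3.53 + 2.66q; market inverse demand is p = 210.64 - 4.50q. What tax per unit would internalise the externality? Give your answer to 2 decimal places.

Social marginal cost = private MC + MEC = 21.26 + 3.32q.
Set SMC = demand: 21.26 + 3.32q = 210.64 - 4.50q → q* = 24.2174.
The Pigouvian tax equals MEC at q*: 17.73 + 0.66×24.2174 = 33.7135.

tax = 33.71 per unit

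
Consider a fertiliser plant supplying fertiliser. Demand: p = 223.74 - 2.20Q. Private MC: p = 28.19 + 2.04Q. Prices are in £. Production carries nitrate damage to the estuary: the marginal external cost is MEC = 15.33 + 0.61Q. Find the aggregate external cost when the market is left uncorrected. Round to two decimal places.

Market equilibrium (private): 28.19 + 2.04Q = 223.74 - 2.20Q → Q_m = 46.1203.
Total external cost = ∫₀^{Q_m} (15.33 + 0.61Q) dQ = 15.33×46.1203 + ½×0.61×46.1203² = 1355.7842.

£1355.78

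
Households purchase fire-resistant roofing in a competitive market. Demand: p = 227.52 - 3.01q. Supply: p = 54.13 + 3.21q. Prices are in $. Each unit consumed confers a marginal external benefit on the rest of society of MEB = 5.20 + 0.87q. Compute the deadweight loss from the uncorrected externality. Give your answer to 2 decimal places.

DWL = $81.07

Market equilibrium (private): 54.13 + 3.21q = 227.52 - 3.01q → q_m = 27.8762.
Social marginal benefit = demand + MEB = 232.72 - 2.14q.
Set SMB = MC: 232.72 - 2.14q = 54.13 + 3.21q → q* = 33.3813.
Between q* and q_m the wedge SMB − MC runs linearly from 0 to MEB(q_m), so the loss is a triangle.
DWL = ½ × 5.5051 × 29.4523 = 81.0689.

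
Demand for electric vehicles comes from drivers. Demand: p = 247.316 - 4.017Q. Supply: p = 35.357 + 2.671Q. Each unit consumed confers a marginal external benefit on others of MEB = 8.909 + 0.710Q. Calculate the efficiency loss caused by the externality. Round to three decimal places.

Market equilibrium (private): 35.357 + 2.671Q = 247.316 - 4.017Q → Q_m = 31.6924.
Social marginal benefit = demand + MEB = 256.225 - 3.307Q.
Set SMB = MC: 256.225 - 3.307Q = 35.357 + 2.671Q → Q* = 36.9468.
Between Q* and Q_m the wedge SMB − MC runs linearly from 0 to MEB(Q_m), so the loss is a triangle.
DWL = ½ × 5.2544 × 31.4106 = 82.5219.

DWL = 82.522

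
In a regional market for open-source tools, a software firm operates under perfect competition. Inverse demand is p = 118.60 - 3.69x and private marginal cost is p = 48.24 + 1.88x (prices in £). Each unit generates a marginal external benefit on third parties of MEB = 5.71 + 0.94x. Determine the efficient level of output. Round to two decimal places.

x* = 16.43

Social marginal cost = private MC − MEB = 42.53 + 0.94x.
Set SMC = demand: 42.53 + 0.94x = 118.60 - 3.69x → x* = 16.4298.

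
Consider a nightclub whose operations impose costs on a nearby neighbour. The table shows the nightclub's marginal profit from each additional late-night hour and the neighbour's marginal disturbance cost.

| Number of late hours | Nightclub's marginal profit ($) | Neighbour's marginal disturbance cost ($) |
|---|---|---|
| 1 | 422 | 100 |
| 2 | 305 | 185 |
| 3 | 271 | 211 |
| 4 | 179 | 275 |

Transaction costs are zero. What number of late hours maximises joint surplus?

Bargaining reaches the level where marginal profit last exceeds marginal disturbance cost.
That holds through level 3 (271 ≥ 211) but not at 4 (179 < 275).

3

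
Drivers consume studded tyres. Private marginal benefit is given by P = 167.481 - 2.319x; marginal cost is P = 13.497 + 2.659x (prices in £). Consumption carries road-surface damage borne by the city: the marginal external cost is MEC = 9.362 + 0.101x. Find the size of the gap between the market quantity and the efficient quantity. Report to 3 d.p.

2.458 units

Market equilibrium (private): 13.497 + 2.659x = 167.481 - 2.319x → x_m = 30.9329.
Social marginal benefit = demand − MEC = 158.119 - 2.420x.
Set SMB = MC: 158.119 - 2.420x = 13.497 + 2.659x → x* = 28.4745.
Gap = |30.9329 − 28.4745| = 2.4584.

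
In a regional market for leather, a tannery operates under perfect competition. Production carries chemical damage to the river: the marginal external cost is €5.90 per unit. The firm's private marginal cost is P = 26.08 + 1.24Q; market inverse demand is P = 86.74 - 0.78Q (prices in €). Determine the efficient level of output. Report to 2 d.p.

Q* = 27.11

Social marginal cost = private MC + MEC = 31.98 + 1.24Q.
Set SMC = demand: 31.98 + 1.24Q = 86.74 - 0.78Q → Q* = 27.1089.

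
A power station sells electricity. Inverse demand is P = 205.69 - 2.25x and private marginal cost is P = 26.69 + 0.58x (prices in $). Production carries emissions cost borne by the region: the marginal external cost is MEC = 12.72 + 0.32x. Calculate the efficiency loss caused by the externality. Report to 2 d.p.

Market equilibrium (private): 26.69 + 0.58x = 205.69 - 2.25x → x_m = 63.2509.
Social marginal cost = private MC + MEC = 39.41 + 0.90x.
Set SMC = demand: 39.41 + 0.90x = 205.69 - 2.25x → x* = 52.7873.
Between x* and x_m the wedge SMC − demand runs linearly from 0 to MEC(x_m), so the loss is a triangle.
DWL = ½ × 10.4636 × 32.9603 = 172.4417.

DWL = $172.44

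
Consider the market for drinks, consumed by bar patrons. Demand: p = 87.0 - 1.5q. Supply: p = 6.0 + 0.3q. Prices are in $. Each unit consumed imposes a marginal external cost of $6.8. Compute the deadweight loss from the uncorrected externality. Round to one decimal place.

Market equilibrium (private): 6.0 + 0.3q = 87.0 - 1.5q → q_m = 45.0000.
Social marginal benefit = demand − MEC = 80.2 - 1.5q.
Set SMB = MC: 80.2 - 1.5q = 6.0 + 0.3q → q* = 41.2222.
The welfare-loss triangle has base |q_m − q*| and height MEC(q_m) (the vertical gap between SMB and MC is zero at q* and MEC at q_m).
DWL = ½ × 3.7778 × 6.8000 = 12.8445.

DWL = $12.8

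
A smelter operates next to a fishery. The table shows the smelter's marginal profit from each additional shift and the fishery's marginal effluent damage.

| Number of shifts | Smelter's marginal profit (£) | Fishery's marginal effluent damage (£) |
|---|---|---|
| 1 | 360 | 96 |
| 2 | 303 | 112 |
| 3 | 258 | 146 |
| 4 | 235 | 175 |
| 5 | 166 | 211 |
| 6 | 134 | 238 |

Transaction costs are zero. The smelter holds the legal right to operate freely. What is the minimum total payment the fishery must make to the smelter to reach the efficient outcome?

Left alone the smelter would choose level 6 (marginal profit stays positive).
Efficient level: k* = 4 (marginal profit ≥ marginal effluent damage through 4).
The fishery must at least cover the smelter's forgone profit from cutting 6→4: 166 + 134 = 300.

£300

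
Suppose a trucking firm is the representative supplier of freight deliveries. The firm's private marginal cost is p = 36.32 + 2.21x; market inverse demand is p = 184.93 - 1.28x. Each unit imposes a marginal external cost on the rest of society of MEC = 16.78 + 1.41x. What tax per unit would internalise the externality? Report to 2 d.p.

tax = 54.71 per unit

Social marginal cost = private MC + MEC = 53.10 + 3.62x.
Set SMC = demand: 53.10 + 3.62x = 184.93 - 1.28x → x* = 26.9041.
The Pigouvian tax equals MEC at x*: 16.78 + 1.41×26.9041 = 54.7148.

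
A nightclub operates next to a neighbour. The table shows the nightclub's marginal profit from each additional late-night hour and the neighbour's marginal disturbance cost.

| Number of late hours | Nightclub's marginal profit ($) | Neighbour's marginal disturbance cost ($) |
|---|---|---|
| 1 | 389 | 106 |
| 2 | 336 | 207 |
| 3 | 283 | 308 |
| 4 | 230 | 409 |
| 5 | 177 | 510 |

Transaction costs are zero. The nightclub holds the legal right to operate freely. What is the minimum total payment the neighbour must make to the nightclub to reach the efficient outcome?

$690

Left alone the nightclub would choose level 5 (marginal profit stays positive).
Efficient level: k* = 2 (marginal profit ≥ marginal disturbance cost through 2).
The neighbour must at least cover the nightclub's forgone profit from cutting 5→2: 283 + 230 + 177 = 690.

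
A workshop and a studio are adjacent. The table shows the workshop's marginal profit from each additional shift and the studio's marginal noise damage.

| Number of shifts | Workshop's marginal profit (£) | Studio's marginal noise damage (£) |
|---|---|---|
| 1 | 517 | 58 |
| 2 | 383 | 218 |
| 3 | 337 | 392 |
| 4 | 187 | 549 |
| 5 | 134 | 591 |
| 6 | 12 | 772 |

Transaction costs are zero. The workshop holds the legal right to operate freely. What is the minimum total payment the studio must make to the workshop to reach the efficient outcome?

Left alone the workshop would choose level 6 (marginal profit stays positive).
Efficient level: k* = 2 (marginal profit ≥ marginal noise damage through 2).
The studio must at least cover the workshop's forgone profit from cutting 6→2: 337 + 187 + 134 + 12 = 670.

£670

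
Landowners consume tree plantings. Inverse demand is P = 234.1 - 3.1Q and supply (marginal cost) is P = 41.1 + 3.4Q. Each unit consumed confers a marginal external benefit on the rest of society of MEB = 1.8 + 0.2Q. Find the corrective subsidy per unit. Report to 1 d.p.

subsidy = 8.0 per unit

Social marginal benefit = demand + MEB = 235.9 - 2.9Q.
Set SMB = MC: 235.9 - 2.9Q = 41.1 + 3.4Q → Q* = 30.9206.
The Pigouvian subsidy equals MEB at Q*: 1.8 + 0.2×30.9206 = 7.9841.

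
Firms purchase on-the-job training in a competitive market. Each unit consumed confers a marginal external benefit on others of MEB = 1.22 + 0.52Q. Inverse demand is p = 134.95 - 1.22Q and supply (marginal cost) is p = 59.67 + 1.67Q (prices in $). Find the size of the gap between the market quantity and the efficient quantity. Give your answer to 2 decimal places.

6.23 units

Market equilibrium (private): 59.67 + 1.67Q = 134.95 - 1.22Q → Q_m = 26.0484.
Social marginal benefit = demand + MEB = 136.17 - 0.70Q.
Set SMB = MC: 136.17 - 0.70Q = 59.67 + 1.67Q → Q* = 32.2785.
Gap = |26.0484 − 32.2785| = 6.2301.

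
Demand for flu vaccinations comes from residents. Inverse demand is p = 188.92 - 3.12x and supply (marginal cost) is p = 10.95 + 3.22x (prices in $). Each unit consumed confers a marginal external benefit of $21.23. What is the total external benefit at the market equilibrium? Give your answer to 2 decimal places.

Market equilibrium (private): 10.95 + 3.22x = 188.92 - 3.12x → x_m = 28.0710.
Total external benefit = MEB × x_m = 21.23 × 28.0710 = 595.9473.

$595.95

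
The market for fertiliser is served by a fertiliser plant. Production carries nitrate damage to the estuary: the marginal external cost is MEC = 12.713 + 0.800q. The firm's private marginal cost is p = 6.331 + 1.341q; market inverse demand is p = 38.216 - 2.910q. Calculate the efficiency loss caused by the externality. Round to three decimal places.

Market equilibrium (private): 6.331 + 1.341q = 38.216 - 2.910q → q_m = 7.5006.
Social marginal cost = private MC + MEC = 19.044 + 2.141q.
Set SMC = demand: 19.044 + 2.141q = 38.216 - 2.910q → q* = 3.7957.
The welfare-loss triangle has base |q_m − q*| and height MEC(q_m) (the vertical gap between SMC and demand is zero at q* and MEC at q_m).
DWL = ½ × 3.7049 × 18.7135 = 34.6658.

DWL = 34.666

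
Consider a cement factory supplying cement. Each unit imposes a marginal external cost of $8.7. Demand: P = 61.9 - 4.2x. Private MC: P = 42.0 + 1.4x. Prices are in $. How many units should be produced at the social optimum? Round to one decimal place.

x* = 2.0

Social marginal cost = private MC + MEC = 50.7 + 1.4x.
Set SMC = demand: 50.7 + 1.4x = 61.9 - 4.2x → x* = 2.0000.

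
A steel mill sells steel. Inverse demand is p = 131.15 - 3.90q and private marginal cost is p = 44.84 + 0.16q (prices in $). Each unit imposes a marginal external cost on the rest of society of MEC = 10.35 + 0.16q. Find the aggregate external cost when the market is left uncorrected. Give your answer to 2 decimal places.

Market equilibrium (private): 44.84 + 0.16q = 131.15 - 3.90q → q_m = 21.2586.
Total external cost = ∫₀^{q_m} (10.35 + 0.16q) dq = 10.35×21.2586 + ½×0.16×21.2586² = 256.1808.

$256.18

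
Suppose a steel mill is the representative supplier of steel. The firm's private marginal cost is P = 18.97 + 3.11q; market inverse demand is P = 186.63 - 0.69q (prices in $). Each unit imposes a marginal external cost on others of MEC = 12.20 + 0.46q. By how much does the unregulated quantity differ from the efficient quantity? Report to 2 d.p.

Market equilibrium (private): 18.97 + 3.11q = 186.63 - 0.69q → q_m = 44.1211.
Social marginal cost = private MC + MEC = 31.17 + 3.57q.
Set SMC = demand: 31.17 + 3.57q = 186.63 - 0.69q → q* = 36.4930.
Gap = |44.1211 − 36.4930| = 7.6281.

7.63 units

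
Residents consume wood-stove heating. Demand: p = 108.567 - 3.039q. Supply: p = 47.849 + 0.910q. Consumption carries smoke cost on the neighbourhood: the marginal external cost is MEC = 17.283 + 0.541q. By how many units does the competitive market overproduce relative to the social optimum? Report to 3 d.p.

5.702 units

Market equilibrium (private): 47.849 + 0.910q = 108.567 - 3.039q → q_m = 15.3755.
Social marginal benefit = demand − MEC = 91.284 - 3.580q.
Set SMB = MC: 91.284 - 3.580q = 47.849 + 0.910q → q* = 9.6737.
Gap = |15.3755 − 9.6737| = 5.7018.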